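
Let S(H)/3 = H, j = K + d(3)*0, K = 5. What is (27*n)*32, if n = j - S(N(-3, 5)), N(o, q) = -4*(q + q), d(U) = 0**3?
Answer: 108000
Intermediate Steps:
d(U) = 0
j = 5 (j = 5 + 0*0 = 5 + 0 = 5)
N(o, q) = -8*q
S(H) = 3*H
n = 125 (n = 5 - 3*(-8*5) = 5 - 3*(-40) = 5 - 1*(-120) = 5 + 120 = 125)
(27*n)*32 = (27*125)*32 = 3375*32 = 108000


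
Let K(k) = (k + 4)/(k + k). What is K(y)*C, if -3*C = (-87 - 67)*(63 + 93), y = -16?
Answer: 3003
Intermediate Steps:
K(k) = (4 + k)/(2*k) (K(k) = (4 + k)/((2*k)) = (4 + k)*(1/(2*k)) = (4 + k)/(2*k))
C = 8008 (C = -(-87 - 67)*(63 + 93)/3 = -(-154)*156/3 = -1/3*(-24024) = 8008)
K(y)*C = ((1/2)*(4 - 16)/(-16))*8008 = ((1/2)*(-1/16)*(-12))*8008 = (3/8)*8008 = 3003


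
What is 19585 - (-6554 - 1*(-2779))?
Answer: 23360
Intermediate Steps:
19585 - (-6554 - 1*(-2779)) = 19585 - (-6554 + 2779) = 19585 - 1*(-3775) = 19585 + 3775 = 23360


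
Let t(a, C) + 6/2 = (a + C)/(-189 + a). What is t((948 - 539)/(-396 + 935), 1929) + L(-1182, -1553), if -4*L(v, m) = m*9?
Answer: 706378135/202924 ≈ 3481.0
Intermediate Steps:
t(a, C) = -3 + (C + a)/(-189 + a) (t(a, C) = -3 + (a + C)/(-189 + a) = -3 + (C + a)/(-189 + a))
L(v, m) = -9*m/4 (L(v, m) = -m*9/4 = -9*m/4)
t((948 - 539)/(-396 + 935), 1929) + L(-1182, -1553) = (567 + 1929 - 2*(948 - 539)/(-396 + 935))/(-189 + (948 - 539)/(-396 + 935)) - 9/4*(-1553) = (567 + 1929 - 818/539)/(-189 + 409/539) + 13977/4 = (567 + 1929 - 818/539)/(-189 + 409*(1/539)) + 13977/4 = (567 + 1929 - 2*409/539)/(-189 + 409/539) + 13977/4 = (567 + 1929 - 818/539)/(-101462/539) + 13977/4 = -539/101462*1344526/539 + 13977/4 = -672263/50731 + 13977/4 = 706378135/202924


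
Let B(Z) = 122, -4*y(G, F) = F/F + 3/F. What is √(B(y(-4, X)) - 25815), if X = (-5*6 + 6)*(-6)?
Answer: I*√25693 ≈ 160.29*I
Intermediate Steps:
X = 144 (X = (-30 + 6)*(-6) = -24*(-6) = 144)
y(G, F) = -¼ - 3/(4*F) (y(G, F) = -(F/F + 3/F)/4 = -(1 + 3/F)/4 = -¼ - 3/(4*F))
√(B(y(-4, X)) - 25815) = √(122 - 25815) = √(-25693) = I*√25693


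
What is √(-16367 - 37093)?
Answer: 18*I*√165 ≈ 231.21*I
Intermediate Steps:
√(-16367 - 37093) = √(-53460) = 18*I*√165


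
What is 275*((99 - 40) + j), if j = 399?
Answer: 125950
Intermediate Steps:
275*((99 - 40) + j) = 275*((99 - 40) + 399) = 275*(59 + 399) = 275*458 = 125950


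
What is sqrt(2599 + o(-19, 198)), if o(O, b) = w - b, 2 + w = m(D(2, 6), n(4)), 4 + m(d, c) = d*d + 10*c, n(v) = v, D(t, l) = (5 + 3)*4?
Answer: sqrt(3459) ≈ 58.813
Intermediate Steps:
D(t, l) = 32 (D(t, l) = 8*4 = 32)
m(d, c) = -4 + d**2 + 10*c (m(d, c) = -4 + (d*d + 10*c) = -4 + (d**2 + 10*c) = -4 + d**2 + 10*c)
w = 1058 (w = -2 + (-4 + 32**2 + 10*4) = -2 + (-4 + 1024 + 40) = -2 + 1060 = 1058)
o(O, b) = 1058 - b
sqrt(2599 + o(-19, 198)) = sqrt(2599 + (1058 - 1*198)) = sqrt(2599 + (1058 - 198)) = sqrt(2599 + 860) = sqrt(3459)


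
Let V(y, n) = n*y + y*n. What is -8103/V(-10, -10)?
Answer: -8103/200 ≈ -40.515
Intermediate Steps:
V(y, n) = 2*n*y (V(y, n) = n*y + n*y = 2*n*y)
-8103/V(-10, -10) = -8103/(2*(-10)*(-10)) = -8103/200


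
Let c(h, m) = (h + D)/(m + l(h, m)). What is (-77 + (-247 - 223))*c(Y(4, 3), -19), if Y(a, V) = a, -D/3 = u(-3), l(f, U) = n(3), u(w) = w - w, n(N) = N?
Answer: 547/4 ≈ 136.75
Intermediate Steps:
u(w) = 0
l(f, U) = 3
D = 0 (D = -3*0 = 0)
c(h, m) = h/(3 + m) (c(h, m) = (h + 0)/(m + 3) = h/(3 + m))
(-77 + (-247 - 223))*c(Y(4, 3), -19) = (-77 + (-247 - 223))*(4/(3 - 19)) = (-77 - 470)*(4/(-16)) = -2188*(-1)/16 = -547*(-¼) = 547/4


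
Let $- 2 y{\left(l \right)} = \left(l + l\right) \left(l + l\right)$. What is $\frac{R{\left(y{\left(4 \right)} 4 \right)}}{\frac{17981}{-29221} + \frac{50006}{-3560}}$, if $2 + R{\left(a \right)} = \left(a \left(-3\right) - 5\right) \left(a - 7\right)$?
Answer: $\frac{2661368614460}{762618843} \approx 3489.8$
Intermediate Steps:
$y{\left(l \right)} = - 2 l^{2}$ ($y{\left(l \right)} = - \frac{\left(l + l\right) \left(l + l\right)}{2} = - \frac{2 l 2 l}{2} = - \frac{4 l^{2}}{2} = - 2 l^{2}$)
$R{\left(a \right)} = -2 + \left(-7 + a\right) \left(-5 - 3 a\right)$ ($R{\left(a \right)} = -2 + \left(a \left(-3\right) - 5\right) \left(a - 7\right) = -2 + \left(- 3 a - 5\right) \left(-7 + a\right) = -2 + \left(-5 - 3 a\right) \left(-7 + a\right) = -2 + \left(-7 + a\right) \left(-5 - 3 a\right)$)
$\frac{R{\left(y{\left(4 \right)} 4 \right)}}{\frac{17981}{-29221} + \frac{50006}{-3560}} = \frac{33 - 3 \left(- 2 \cdot 4^{2} \cdot 4\right)^{2} + 16 - 2 \cdot 4^{2} \cdot 4}{\frac{17981}{-29221} + \frac{50006}{-3560}} = \frac{33 - 3 \left(\left(-2\right) 16 \cdot 4\right)^{2} + 16 \left(-2\right) 16 \cdot 4}{17981 \left(- \frac{1}{29221}\right) + 50006 \left(- \frac{1}{3560}\right)} = \frac{33 - 3 \left(\left(-32\right) 4\right)^{2} + 16 \left(\left(-32\right) 4\right)}{- \frac{17981}{29221} - \frac{25003}{1780}} = \frac{33 - 3 \left(-128\right)^{2} + 16 \left(-128\right)}{- \frac{762618843}{52013380}} = \left(33 - 49152 - 2048\right) \left(- \frac{52013380}{762618843}\right) = \left(-51167\right) \left(- \frac{52013380}{762618843}\right) = \frac{2661368614460}{762618843}$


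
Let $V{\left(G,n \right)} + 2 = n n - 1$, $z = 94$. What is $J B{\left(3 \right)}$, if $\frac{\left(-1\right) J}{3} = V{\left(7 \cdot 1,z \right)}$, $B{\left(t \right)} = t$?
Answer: $-79497$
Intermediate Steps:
$V{\left(G,n \right)} = -3 + n^{2}$ ($V{\left(G,n \right)} = -2 + \left(n n - 1\right) = -2 + \left(n^{2} - 1\right) = -2 + \left(-1 + n^{2}\right) = -3 + n^{2}$)
$J = -26499$ ($J = - 3 \left(-3 + 94^{2}\right) = - 3 \left(-3 + 8836\right) = \left(-3\right) 8833 = -26499$)
$J B{\left(3 \right)} = \left(-26499\right) 3 = -79497$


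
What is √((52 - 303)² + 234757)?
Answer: √297758 ≈ 545.67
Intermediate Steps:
√((52 - 303)² + 234757) = √((-251)² + 234757) = √(63001 + 234757) = √297758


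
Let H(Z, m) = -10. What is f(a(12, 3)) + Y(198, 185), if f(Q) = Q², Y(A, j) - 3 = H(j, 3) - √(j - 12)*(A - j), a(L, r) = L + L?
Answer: 569 - 13*√173 ≈ 398.01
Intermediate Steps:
a(L, r) = 2*L
Y(A, j) = -7 - √(-12 + j)*(A - j) (Y(A, j) = 3 + (-10 - √(j - 12)*(A - j)) = 3 + (-10 - √(-12 + j)*(A - j)) = -7 - √(-12 + j)*(A - j))
f(a(12, 3)) + Y(198, 185) = (2*12)² + (-7 + 185*√(-12 + 185) - 1*198*√(-12 + 185)) = 24² + (-7 + 185*√173 - 1*198*√173) = 576 + (-7 + 185*√173 - 198*√173) = 576 + (-7 - 13*√173) = 569 - 13*√173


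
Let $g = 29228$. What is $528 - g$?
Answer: $-28700$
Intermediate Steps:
$528 - g = 528 - 29228 = -28700$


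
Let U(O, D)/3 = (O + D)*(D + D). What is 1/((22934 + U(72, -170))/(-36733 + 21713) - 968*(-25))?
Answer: 7510/181680553 ≈ 4.1336e-5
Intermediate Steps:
U(O, D) = 6*D*(D + O) (U(O, D) = 3*((O + D)*(D + D)) = 3*((D + O)*(2*D)) = 3*(2*D*(D + O)) = 6*D*(D + O))
1/((22934 + U(72, -170))/(-36733 + 21713) - 968*(-25)) = 1/((22934 + 6*(-170)*(-170 + 72))/(-36733 + 21713) - 968*(-25)) = 1/((22934 + 6*(-170)*(-98))/(-15020) + 24200) = 1/((22934 + 99960)*(-1/15020) + 24200) = 1/(122894*(-1/15020) + 24200) = 1/(-61447/7510 + 24200) = 1/(181680553/7510) = 7510/181680553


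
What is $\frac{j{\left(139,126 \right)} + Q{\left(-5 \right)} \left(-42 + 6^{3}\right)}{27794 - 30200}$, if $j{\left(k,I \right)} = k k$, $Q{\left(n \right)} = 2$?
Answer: $- \frac{19669}{2406} \approx -8.175$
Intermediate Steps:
$j{\left(k,I \right)} = k^{2}$
$\frac{j{\left(139,126 \right)} + Q{\left(-5 \right)} \left(-42 + 6^{3}\right)}{27794 - 30200} = \frac{139^{2} + 2 \left(-42 + 6^{3}\right)}{27794 - 30200} = \frac{19321 + 2 \left(-42 + 216\right)}{-2406} = \left(19321 + 2 \cdot 174\right) \left(- \frac{1}{2406}\right) = \left(19321 + 348\right) \left(- \frac{1}{2406}\right) = 19669 \left(- \frac{1}{2406}\right) = - \frac{19669}{2406}$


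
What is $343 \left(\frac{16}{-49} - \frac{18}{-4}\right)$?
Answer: $\frac{2863}{2} \approx 1431.5$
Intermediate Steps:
$343 \left(\frac{16}{-49} - \frac{18}{-4}\right) = 343 \left(16 \left(- \frac{1}{49}\right) - - \frac{9}{2}\right) = 343 \left(- \frac{16}{49} + \frac{9}{2}\right) = 343 \cdot \frac{409}{98} = \frac{2863}{2}$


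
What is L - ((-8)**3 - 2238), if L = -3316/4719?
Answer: 12973934/4719 ≈ 2749.3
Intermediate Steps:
L = -3316/4719 (L = -3316*1/4719 = -3316/4719 ≈ -0.70269)
L - ((-8)**3 - 2238) = -3316/4719 - ((-8)**3 - 2238) = -3316/4719 - (-512 - 2238) = -3316/4719 - 1*(-2750) = -3316/4719 + 2750 = 12973934/4719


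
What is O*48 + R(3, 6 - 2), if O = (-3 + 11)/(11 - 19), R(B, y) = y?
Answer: -44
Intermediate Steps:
O = -1 (O = 8/(-8) = 8*(-⅛) = -1)
O*48 + R(3, 6 - 2) = -1*48 + (6 - 2) = -48 + 4 = -44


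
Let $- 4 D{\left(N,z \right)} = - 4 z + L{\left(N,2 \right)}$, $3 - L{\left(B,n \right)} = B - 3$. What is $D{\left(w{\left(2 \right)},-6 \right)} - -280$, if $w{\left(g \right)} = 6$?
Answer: $274$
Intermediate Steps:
$L{\left(B,n \right)} = 6 - B$ ($L{\left(B,n \right)} = 3 - \left(B - 3\right) = 3 - \left(-3 + B\right) = 6 - B$)
$D{\left(N,z \right)} = - \frac{3}{2} + z + \frac{N}{4}$ ($D{\left(N,z \right)} = - \frac{- 4 z - \left(-6 + N\right)}{4} = - \frac{6 - N - 4 z}{4} = - \frac{3}{2} + z + \frac{N}{4}$)
$D{\left(w{\left(2 \right)},-6 \right)} - -280 = \left(- \frac{3}{2} - 6 + \frac{1}{4} \cdot 6\right) - -280 = \left(- \frac{3}{2} - 6 + \frac{3}{2}\right) + 280 = -6 + 280 = 274$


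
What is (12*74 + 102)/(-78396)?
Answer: -165/13066 ≈ -0.012628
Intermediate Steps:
(12*74 + 102)/(-78396) = (888 + 102)*(-1/78396) = 990*(-1/78396) = -165/13066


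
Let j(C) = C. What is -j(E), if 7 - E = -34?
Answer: -41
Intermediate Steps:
E = 41 (E = 7 - 1*(-34) = 7 + 34 = 41)
-j(E) = -1*41 = -41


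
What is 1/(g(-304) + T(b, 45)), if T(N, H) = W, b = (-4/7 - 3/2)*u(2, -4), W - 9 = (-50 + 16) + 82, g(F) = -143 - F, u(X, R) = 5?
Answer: 1/218 ≈ 0.0045872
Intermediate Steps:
W = 57 (W = 9 + ((-50 + 16) + 82) = 9 + (-34 + 82) = 9 + 48 = 57)
b = -145/14 (b = (-4/7 - 3/2)*5 = -29/14*5 = -145/14 ≈ -10.357)
T(N, H) = 57
1/(g(-304) + T(b, 45)) = 1/((-143 - 1*(-304)) + 57) = 1/((-143 + 304) + 57) = 1/(161 + 57) = 1/218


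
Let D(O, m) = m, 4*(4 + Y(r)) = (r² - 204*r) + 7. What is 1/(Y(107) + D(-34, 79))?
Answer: -1/2518 ≈ -0.00039714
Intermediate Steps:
Y(r) = -9/4 - 51*r + r²/4 (Y(r) = -4 + ((r² - 204*r) + 7)/4 = -4 + (7 + r² - 204*r)/4 = -4 + (7/4 - 51*r + r²/4) = -9/4 - 51*r + r²/4)
1/(Y(107) + D(-34, 79)) = 1/((-9/4 - 51*107 + (¼)*107²) + 79) = 1/((-9/4 - 5457 + (¼)*11449) + 79) = 1/((-9/4 - 5457 + 11449/4) + 79) = 1/(-2597 + 79) = 1/(-2518) = -1/2518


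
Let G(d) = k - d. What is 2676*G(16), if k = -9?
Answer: -66900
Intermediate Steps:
G(d) = -9 - d
2676*G(16) = 2676*(-9 - 1*16) = 2676*(-9 - 16) = 2676*(-25) = -66900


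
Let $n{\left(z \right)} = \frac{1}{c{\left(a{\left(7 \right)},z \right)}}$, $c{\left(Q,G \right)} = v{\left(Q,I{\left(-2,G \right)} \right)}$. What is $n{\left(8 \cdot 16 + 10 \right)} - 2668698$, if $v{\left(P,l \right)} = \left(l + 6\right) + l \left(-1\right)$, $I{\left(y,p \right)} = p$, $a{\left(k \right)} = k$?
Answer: $- \frac{16012187}{6} \approx -2.6687 \cdot 10^{6}$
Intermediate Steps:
$v{\left(P,l \right)} = 6$ ($v{\left(P,l \right)} = \left(6 + l\right) - l = 6$)
$c{\left(Q,G \right)} = 6$
$n{\left(z \right)} = \frac{1}{6}$
$n{\left(8 \cdot 16 + 10 \right)} - 2668698 = \frac{1}{6} - 2668698 = - \frac{16012187}{6}$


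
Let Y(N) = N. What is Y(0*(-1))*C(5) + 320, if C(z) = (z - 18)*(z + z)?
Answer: 320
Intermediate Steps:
C(z) = 2*z*(-18 + z) (C(z) = (-18 + z)*(2*z) = 2*z*(-18 + z))
Y(0*(-1))*C(5) + 320 = (0*(-1))*(2*5*(-18 + 5)) + 320 = 0*(2*5*(-13)) + 320 = 0*(-130) + 320 = 0 + 320 = 320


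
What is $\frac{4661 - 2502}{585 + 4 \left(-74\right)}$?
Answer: $\frac{127}{17} \approx 7.4706$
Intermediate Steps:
$\frac{4661 - 2502}{585 + 4 \left(-74\right)} = \frac{2159}{585 - 296} = \frac{2159}{289} = 2159 \cdot \frac{1}{289} = \frac{127}{17}$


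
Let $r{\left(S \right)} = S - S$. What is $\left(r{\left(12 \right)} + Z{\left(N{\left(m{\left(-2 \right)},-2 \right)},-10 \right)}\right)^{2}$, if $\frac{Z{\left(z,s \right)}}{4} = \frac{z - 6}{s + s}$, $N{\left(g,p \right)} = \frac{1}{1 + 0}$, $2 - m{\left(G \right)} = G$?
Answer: $1$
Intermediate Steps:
$m{\left(G \right)} = 2 - G$
$N{\left(g,p \right)} = 1$ ($N{\left(g,p \right)} = 1^{-1} = 1$)
$Z{\left(z,s \right)} = \frac{2 \left(-6 + z\right)}{s}$ ($Z{\left(z,s \right)} = 4 \frac{z - 6}{s + s} = 4 \frac{-6 + z}{2 s} = \frac{2 \left(-6 + z\right)}{s}$)
$r{\left(S \right)} = 0$
$\left(r{\left(12 \right)} + Z{\left(N{\left(m{\left(-2 \right)},-2 \right)},-10 \right)}\right)^{2} = \left(0 + \frac{2 \left(-6 + 1\right)}{-10}\right)^{2} = \left(0 + 2 \left(- \frac{1}{10}\right) \left(-5\right)\right)^{2} = \left(0 + 1\right)^{2} = 1^{2} = 1$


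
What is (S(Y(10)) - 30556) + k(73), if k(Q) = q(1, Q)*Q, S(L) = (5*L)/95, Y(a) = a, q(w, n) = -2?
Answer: -583328/19 ≈ -30701.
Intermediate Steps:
S(L) = L/19 (S(L) = (5*L)*(1/95) = L/19)
k(Q) = -2*Q
(S(Y(10)) - 30556) + k(73) = ((1/19)*10 - 30556) - 2*73 = (10/19 - 30556) - 146 = -580554/19 - 146 = -583328/19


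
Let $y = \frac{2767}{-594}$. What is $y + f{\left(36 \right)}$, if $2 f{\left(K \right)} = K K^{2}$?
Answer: $\frac{13854065}{594} \approx 23323.0$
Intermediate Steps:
$f{\left(K \right)} = \frac{K^{3}}{2}$ ($f{\left(K \right)} = \frac{K K^{2}}{2} = \frac{K^{3}}{2}$)
$y = - \frac{2767}{594}$ ($y = 2767 \left(- \frac{1}{594}\right) = - \frac{2767}{594} \approx -4.6582$)
$y + f{\left(36 \right)} = - \frac{2767}{594} + \frac{36^{3}}{2} = - \frac{2767}{594} + \frac{1}{2} \cdot 46656 = - \frac{2767}{594} + 23328 = \frac{13854065}{594}$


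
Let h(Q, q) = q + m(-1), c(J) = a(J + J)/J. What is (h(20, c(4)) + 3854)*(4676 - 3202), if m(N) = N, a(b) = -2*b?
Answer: 5673426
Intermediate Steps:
c(J) = -4 (c(J) = (-2*(J + J))/J = (-4*J)/J = -4)
h(Q, q) = -1 + q (h(Q, q) = q - 1 = -1 + q)
(h(20, c(4)) + 3854)*(4676 - 3202) = ((-1 - 4) + 3854)*(4676 - 3202) = (-5 + 3854)*1474 = 3849*1474 = 5673426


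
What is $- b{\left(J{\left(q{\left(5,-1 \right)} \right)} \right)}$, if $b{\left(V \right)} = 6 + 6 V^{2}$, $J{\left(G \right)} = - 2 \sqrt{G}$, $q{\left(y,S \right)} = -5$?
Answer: $114$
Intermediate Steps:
$- b{\left(J{\left(q{\left(5,-1 \right)} \right)} \right)} = - (6 + 6 \left(- 2 \sqrt{-5}\right)^{2}) = - (6 + 6 \left(- 2 i \sqrt{5}\right)^{2}) = - (6 + 6 \left(-20\right)) = - (6 - 120) = \left(-1\right) \left(-114\right) = 114$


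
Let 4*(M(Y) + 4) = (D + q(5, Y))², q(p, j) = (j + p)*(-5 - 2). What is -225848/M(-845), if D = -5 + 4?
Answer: -24416/934125 ≈ -0.026138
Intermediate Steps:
q(p, j) = -7*j - 7*p (q(p, j) = (j + p)*(-7) = -7*j - 7*p)
D = -1
M(Y) = -4 + (-36 - 7*Y)²/4 (M(Y) = -4 + (-1 + (-7*Y - 7*5))²/4 = -4 + (-1 + (-7*Y - 35))²/4 = -4 + (-1 + (-35 - 7*Y))²/4 = -4 + (-36 - 7*Y)²/4)
-225848/M(-845) = -225848/(-4 + (36 + 7*(-845))²/4) = -225848/(-4 + (36 - 5915)²/4) = -225848/(-4 + (¼)*(-5879)²) = -225848/(-4 + (¼)*34562641) = -225848/(-4 + 34562641/4) = -225848/34562625/4 = -225848*4/34562625 = -24416/934125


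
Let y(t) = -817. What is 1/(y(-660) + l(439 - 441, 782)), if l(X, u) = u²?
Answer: 1/610707 ≈ 1.6374e-6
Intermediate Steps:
1/(y(-660) + l(439 - 441, 782)) = 1/(-817 + 782²) = 1/(-817 + 611524) = 1/610707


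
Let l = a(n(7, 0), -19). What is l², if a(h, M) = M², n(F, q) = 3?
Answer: 130321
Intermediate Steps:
l = 361 (l = (-19)² = 361)
l² = 361² = 130321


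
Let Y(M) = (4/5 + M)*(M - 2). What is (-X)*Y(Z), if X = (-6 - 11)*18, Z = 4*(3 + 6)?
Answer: 1914336/5 ≈ 3.8287e+5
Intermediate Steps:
Z = 36 (Z = 4*9 = 36)
X = -306 (X = -17*18 = -306)
Y(M) = (-2 + M)*(4/5 + M) (Y(M) = (4*(1/5) + M)*(-2 + M) = (4/5 + M)*(-2 + M) = (-2 + M)*(4/5 + M))
(-X)*Y(Z) = (-1*(-306))*(-8/5 + 36**2 - 6/5*36) = 306*(-8/5 + 1296 - 216/5) = 306*(6256/5) = 1914336/5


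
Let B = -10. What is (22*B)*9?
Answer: -1980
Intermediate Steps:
(22*B)*9 = (22*(-10))*9 = -220*9 = -1980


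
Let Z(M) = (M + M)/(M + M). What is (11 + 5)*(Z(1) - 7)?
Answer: -96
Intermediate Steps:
Z(M) = 1 (Z(M) = (2*M)/((2*M)) = (2*M)*(1/(2*M)) = 1)
(11 + 5)*(Z(1) - 7) = (11 + 5)*(1 - 7) = 16*(-6) = -96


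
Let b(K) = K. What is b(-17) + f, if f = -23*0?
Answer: -17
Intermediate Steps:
f = 0
b(-17) + f = -17 + 0 = -17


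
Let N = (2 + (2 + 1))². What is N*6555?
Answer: 163875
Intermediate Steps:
N = 25 (N = (2 + 3)² = 5² = 25)
N*6555 = 25*6555 = 163875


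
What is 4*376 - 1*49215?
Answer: -47711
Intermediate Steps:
4*376 - 1*49215 = 1504 - 49215 = -47711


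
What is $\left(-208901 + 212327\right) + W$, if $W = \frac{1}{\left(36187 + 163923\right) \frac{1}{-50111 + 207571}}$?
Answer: $\frac{68573432}{20011} \approx 3426.8$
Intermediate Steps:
$W = \frac{15746}{20011}$ ($W = \frac{1}{200110 \cdot \frac{1}{157460}} = \frac{1}{\frac{20011}{15746}} = \frac{15746}{20011} \approx 0.78687$)
$\left(-208901 + 212327\right) + W = \left(-208901 + 212327\right) + \frac{15746}{20011} = 3426 + \frac{15746}{20011} = \frac{68573432}{20011}$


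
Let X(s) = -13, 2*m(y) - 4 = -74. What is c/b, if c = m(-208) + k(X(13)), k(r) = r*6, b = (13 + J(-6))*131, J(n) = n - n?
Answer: -113/1703 ≈ -0.066353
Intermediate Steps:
J(n) = 0
b = 1703 (b = (13 + 0)*131 = 13*131 = 1703)
m(y) = -35 (m(y) = 2 + (½)*(-74) = 2 - 37 = -35)
k(r) = 6*r
c = -113 (c = -35 + 6*(-13) = -35 - 78 = -113)
c/b = -113/1703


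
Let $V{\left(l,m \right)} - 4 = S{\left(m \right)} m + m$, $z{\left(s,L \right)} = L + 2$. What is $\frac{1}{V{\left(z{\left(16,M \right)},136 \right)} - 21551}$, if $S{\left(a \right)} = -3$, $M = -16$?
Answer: $- \frac{1}{21819} \approx -4.5832 \cdot 10^{-5}$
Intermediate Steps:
$z{\left(s,L \right)} = 2 + L$
$V{\left(l,m \right)} = 4 - 2 m$ ($V{\left(l,m \right)} = 4 + \left(- 3 m + m\right) = 4 - 2 m$)
$\frac{1}{V{\left(z{\left(16,M \right)},136 \right)} - 21551} = \frac{1}{\left(4 - 272\right) - 21551} = \frac{1}{-268 - 21551} = \frac{1}{-21819} = - \frac{1}{21819}$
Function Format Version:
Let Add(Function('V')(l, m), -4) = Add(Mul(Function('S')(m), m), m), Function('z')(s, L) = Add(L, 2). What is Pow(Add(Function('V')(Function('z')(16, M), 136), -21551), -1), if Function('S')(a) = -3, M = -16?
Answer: Rational(-1, 21819) ≈ -4.5832e-5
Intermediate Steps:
Function('z')(s, L) = Add(2, L)
Function('V')(l, m) = Add(4, Mul(-2, m)) (Function('V')(l, m) = Add(4, Add(Mul(-3, m), m)) = Add(4, Mul(-2, m)))
Pow(Add(Function('V')(Function('z')(16, M), 136), -21551), -1) = Pow(Add(Add(4, Mul(-2, 136)), -21551), -1) = Pow(Add(Add(4, -272), -21551), -1) = Pow(Add(-268, -21551), -1) = Pow(-21819, -1) = Rational(-1, 21819)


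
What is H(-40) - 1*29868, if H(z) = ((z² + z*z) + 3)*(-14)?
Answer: -74710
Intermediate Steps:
H(z) = -42 - 28*z² (H(z) = ((z² + z²) + 3)*(-14) = (2*z² + 3)*(-14) = (3 + 2*z²)*(-14) = -42 - 28*z²)
H(-40) - 1*29868 = (-42 - 28*(-40)²) - 1*29868 = (-42 - 28*1600) - 29868 = (-42 - 44800) - 29868 = -44842 - 29868 = -74710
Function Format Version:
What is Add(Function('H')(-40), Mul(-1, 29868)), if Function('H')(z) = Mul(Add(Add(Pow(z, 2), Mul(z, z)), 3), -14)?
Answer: -74710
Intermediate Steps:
Function('H')(z) = Add(-42, Mul(-28, Pow(z, 2))) (Function('H')(z) = Mul(Add(Add(Pow(z, 2), Pow(z, 2)), 3), -14) = Mul(Add(Mul(2, Pow(z, 2)), 3), -14) = Mul(Add(3, Mul(2, Pow(z, 2))), -14) = Add(-42, Mul(-28, Pow(z, 2))))
Add(Function('H')(-40), Mul(-1, 29868)) = Add(Add(-42, Mul(-28, Pow(-40, 2))), Mul(-1, 29868)) = Add(Add(-42, Mul(-28, 1600)), -29868) = Add(Add(-42, -44800), -29868) = Add(-44842, -29868) = -74710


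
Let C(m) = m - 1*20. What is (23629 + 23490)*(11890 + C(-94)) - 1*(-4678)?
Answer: 554878022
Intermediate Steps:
C(m) = -20 + m (C(m) = m - 20 = -20 + m)
(23629 + 23490)*(11890 + C(-94)) - 1*(-4678) = (23629 + 23490)*(11890 + (-20 - 94)) - 1*(-4678) = 47119*(11890 - 114) + 4678 = 47119*11776 + 4678 = 554873344 + 4678 = 554878022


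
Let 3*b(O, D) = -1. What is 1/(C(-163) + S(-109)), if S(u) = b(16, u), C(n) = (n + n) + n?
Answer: -3/1468 ≈ -0.0020436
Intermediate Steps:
C(n) = 3*n (C(n) = 2*n + n = 3*n)
b(O, D) = -1/3 (b(O, D) = (1/3)*(-1) = -1/3)
S(u) = -1/3
1/(C(-163) + S(-109)) = 1/(3*(-163) - 1/3) = 1/(-489 - 1/3) = 1/(-1468/3) = -3/1468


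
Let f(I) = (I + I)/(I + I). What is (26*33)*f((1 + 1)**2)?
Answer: 858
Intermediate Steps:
f(I) = 1 (f(I) = (2*I)/((2*I)) = (2*I)*(1/(2*I)) = 1)
(26*33)*f((1 + 1)**2) = (26*33)*1 = 858*1 = 858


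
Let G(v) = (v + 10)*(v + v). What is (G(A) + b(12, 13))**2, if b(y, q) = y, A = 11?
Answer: 224676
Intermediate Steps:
G(v) = 2*v*(10 + v) (G(v) = (10 + v)*(2*v) = 2*v*(10 + v))
(G(A) + b(12, 13))**2 = (2*11*(10 + 11) + 12)**2 = (2*11*21 + 12)**2 = (462 + 12)**2 = 474**2 = 224676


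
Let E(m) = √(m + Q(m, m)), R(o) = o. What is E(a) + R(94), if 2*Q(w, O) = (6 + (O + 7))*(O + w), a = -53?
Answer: 94 + √2067 ≈ 139.46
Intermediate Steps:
Q(w, O) = (13 + O)*(O + w)/2 (Q(w, O) = ((6 + (O + 7))*(O + w))/2 = ((6 + (7 + O))*(O + w))/2 = ((13 + O)*(O + w))/2 = (13 + O)*(O + w)/2)
E(m) = √(m² + 14*m) (E(m) = √(m + (m²/2 + 13*m/2 + 13*m/2 + m*m/2)) = √(m + (m²/2 + 13*m/2 + 13*m/2 + m²/2)) = √(m + (m² + 13*m)) = √(m² + 14*m))
E(a) + R(94) = √(-53*(14 - 53)) + 94 = √(-53*(-39)) + 94 = √2067 + 94 = 94 + √2067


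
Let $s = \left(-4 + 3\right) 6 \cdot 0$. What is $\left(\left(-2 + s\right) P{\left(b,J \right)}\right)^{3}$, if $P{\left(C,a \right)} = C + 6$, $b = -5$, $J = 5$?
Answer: $-8$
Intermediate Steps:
$s = 0$ ($s = \left(-1\right) 0 = 0$)
$P{\left(C,a \right)} = 6 + C$
$\left(\left(-2 + s\right) P{\left(b,J \right)}\right)^{3} = \left(\left(-2 + 0\right) \left(6 - 5\right)\right)^{3} = \left(\left(-2\right) 1\right)^{3} = \left(-2\right)^{3} = -8$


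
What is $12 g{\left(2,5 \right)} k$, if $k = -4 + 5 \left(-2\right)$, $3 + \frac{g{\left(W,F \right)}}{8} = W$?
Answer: $1344$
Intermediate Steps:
$g{\left(W,F \right)} = -24 + 8 W$
$k = -14$ ($k = -4 - 10 = -14$)
$12 g{\left(2,5 \right)} k = 12 \left(-24 + 8 \cdot 2\right) \left(-14\right) = 12 \left(-24 + 16\right) \left(-14\right) = 12 \left(-8\right) \left(-14\right) = \left(-96\right) \left(-14\right) = 1344$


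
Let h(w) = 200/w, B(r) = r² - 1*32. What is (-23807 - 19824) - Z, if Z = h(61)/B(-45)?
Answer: -5304351763/121573 ≈ -43631.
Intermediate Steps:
B(r) = -32 + r² (B(r) = r² - 32 = -32 + r²)
Z = 200/121573 (Z = (200/61)/(-32 + (-45)²) = (200*(1/61))/(-32 + 2025) = (200/61)/1993 = (200/61)*(1/1993) = 200/121573 ≈ 0.0016451)
(-23807 - 19824) - Z = (-23807 - 19824) - 1*200/121573 = -43631 - 200/121573 = -5304351763/121573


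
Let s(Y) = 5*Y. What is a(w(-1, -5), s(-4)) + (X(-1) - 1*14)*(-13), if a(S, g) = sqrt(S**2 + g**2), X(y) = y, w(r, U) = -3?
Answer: 195 + sqrt(409) ≈ 215.22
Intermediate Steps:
a(w(-1, -5), s(-4)) + (X(-1) - 1*14)*(-13) = sqrt((-3)**2 + (5*(-4))**2) + (-1 - 1*14)*(-13) = sqrt(9 + (-20)**2) + (-1 - 14)*(-13) = sqrt(9 + 400) - 15*(-13) = sqrt(409) + 195 = 195 + sqrt(409)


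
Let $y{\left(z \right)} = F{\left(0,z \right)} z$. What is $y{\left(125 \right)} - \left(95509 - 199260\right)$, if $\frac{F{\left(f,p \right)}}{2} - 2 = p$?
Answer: $135501$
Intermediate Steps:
$F{\left(f,p \right)} = 4 + 2 p$
$y{\left(z \right)} = z \left(4 + 2 z\right)$ ($y{\left(z \right)} = \left(4 + 2 z\right) z = z \left(4 + 2 z\right)$)
$y{\left(125 \right)} - \left(95509 - 199260\right) = 2 \cdot 125 \left(2 + 125\right) - \left(95509 - 199260\right) = 2 \cdot 125 \cdot 127 - -103751 = 31750 + 103751 = 135501$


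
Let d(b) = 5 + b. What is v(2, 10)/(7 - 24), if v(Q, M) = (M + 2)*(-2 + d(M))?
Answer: -156/17 ≈ -9.1765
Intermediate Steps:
v(Q, M) = (2 + M)*(3 + M) (v(Q, M) = (M + 2)*(-2 + (5 + M)) = (2 + M)*(3 + M))
v(2, 10)/(7 - 24) = (6 + 10*(5 + 10))/(7 - 24) = (6 + 10*15)/(-17) = (6 + 150)*(-1/17) = 156*(-1/17) = -156/17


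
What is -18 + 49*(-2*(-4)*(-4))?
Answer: -1586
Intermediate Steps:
-18 + 49*(-2*(-4)*(-4)) = -18 + 49*(8*(-4)) = -18 + 49*(-32) = -18 - 1568 = -1586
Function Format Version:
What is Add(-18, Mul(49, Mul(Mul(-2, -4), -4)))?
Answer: -1586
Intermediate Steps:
Add(-18, Mul(49, Mul(Mul(-2, -4), -4))) = Add(-18, Mul(49, Mul(8, -4))) = Add(-18, Mul(49, -32)) = Add(-18, -1568) = -1586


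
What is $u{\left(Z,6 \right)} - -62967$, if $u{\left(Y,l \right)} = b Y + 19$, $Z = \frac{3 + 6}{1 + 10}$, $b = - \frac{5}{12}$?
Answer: $\frac{2771369}{44} \approx 62986.0$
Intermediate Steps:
$b = - \frac{5}{12}$ ($b = \left(-5\right) \frac{1}{12} = - \frac{5}{12} \approx -0.41667$)
$Z = \frac{9}{11} \approx 0.81818$
$u{\left(Y,l \right)} = 19 - \frac{5 Y}{12}$ ($u{\left(Y,l \right)} = - \frac{5 Y}{12} + 19 = 19 - \frac{5 Y}{12}$)
$u{\left(Z,6 \right)} - -62967 = \left(19 - \frac{15}{44}\right) - -62967 = \left(19 - \frac{15}{44}\right) + 62967 = \frac{821}{44} + 62967 = \frac{2771369}{44}$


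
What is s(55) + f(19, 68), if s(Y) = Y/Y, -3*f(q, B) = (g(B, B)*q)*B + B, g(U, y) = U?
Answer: -29307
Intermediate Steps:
f(q, B) = -B/3 - q*B²/3 (f(q, B) = -((B*q)*B + B)/3 = -(q*B² + B)/3 = -(B + q*B²)/3 = -B/3 - q*B²/3)
s(Y) = 1
s(55) + f(19, 68) = 1 - ⅓*68*(1 + 68*19) = 1 - ⅓*68*(1 + 1292) = 1 - ⅓*68*1293 = 1 - 29308 = -29307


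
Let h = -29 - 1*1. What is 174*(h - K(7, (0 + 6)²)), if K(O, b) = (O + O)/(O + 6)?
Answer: -70296/13 ≈ -5407.4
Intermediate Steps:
h = -30 (h = -29 - 1 = -30)
K(O, b) = 2*O/(6 + O) (K(O, b) = (2*O)/(6 + O) = 2*O/(6 + O))
174*(h - K(7, (0 + 6)²)) = 174*(-30 - 2*7/(6 + 7)) = 174*(-30 - 2*7/13) = 174*(-30 - 1*14/13) = 174*(-30 - 14/13) = 174*(-404/13) = -70296/13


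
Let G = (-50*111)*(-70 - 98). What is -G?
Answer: -932400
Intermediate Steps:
G = 932400 (G = -5550*(-168) = 932400)
-G = -1*932400 = -932400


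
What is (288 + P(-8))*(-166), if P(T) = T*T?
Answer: -58432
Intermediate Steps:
P(T) = T²
(288 + P(-8))*(-166) = (288 + (-8)²)*(-166) = (288 + 64)*(-166) = 352*(-166) = -58432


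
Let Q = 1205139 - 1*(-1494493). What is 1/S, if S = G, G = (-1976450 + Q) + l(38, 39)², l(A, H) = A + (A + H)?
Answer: 1/736407 ≈ 1.3579e-6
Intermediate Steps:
l(A, H) = H + 2*A
Q = 2699632 (Q = 1205139 + 1494493 = 2699632)
G = 736407 (G = (-1976450 + 2699632) + (39 + 2*38)² = 723182 + (39 + 76)² = 723182 + 115² = 723182 + 13225 = 736407)
S = 736407
1/S = 1/736407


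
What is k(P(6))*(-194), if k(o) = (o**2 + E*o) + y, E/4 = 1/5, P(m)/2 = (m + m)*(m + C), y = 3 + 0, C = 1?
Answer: -27510558/5 ≈ -5.5021e+6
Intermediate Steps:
y = 3
P(m) = 4*m*(1 + m) (P(m) = 2*((m + m)*(m + 1)) = 2*((2*m)*(1 + m)) = 2*(2*m*(1 + m)) = 4*m*(1 + m))
E = 4/5 ≈ 0.80000
k(o) = 3 + o**2 + 4*o/5 (k(o) = (o**2 + 4*o/5) + 3 = 3 + o**2 + 4*o/5)
k(P(6))*(-194) = (3 + (4*6*(1 + 6))**2 + 4*(4*6*(1 + 6))/5)*(-194) = (3 + (4*6*7)**2 + 4*(4*6*7)/5)*(-194) = (3 + 168**2 + (4/5)*168)*(-194) = (3 + 28224 + 672/5)*(-194) = (141807/5)*(-194) = -27510558/5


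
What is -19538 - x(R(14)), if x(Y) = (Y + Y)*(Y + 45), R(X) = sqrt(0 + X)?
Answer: -19566 - 90*sqrt(14) ≈ -19903.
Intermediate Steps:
R(X) = sqrt(X)
x(Y) = 2*Y*(45 + Y) (x(Y) = (2*Y)*(45 + Y) = 2*Y*(45 + Y))
-19538 - x(R(14)) = -19538 - 2*sqrt(14)*(45 + sqrt(14))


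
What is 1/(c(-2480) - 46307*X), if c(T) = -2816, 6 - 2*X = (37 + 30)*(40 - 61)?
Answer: -2/65437423 ≈ -3.0564e-8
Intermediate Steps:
X = 1413/2 (X = 3 - (37 + 30)*(40 - 61)/2 = 3 - 67*(-21)/2 = 3 - ½*(-1407) = 3 + 1407/2 = 1413/2 ≈ 706.50)
1/(c(-2480) - 46307*X) = 1/(-2816 - 46307*1413/2) = 1/(-2816 - 65431791/2) = 1/(-65437423/2) = -2/65437423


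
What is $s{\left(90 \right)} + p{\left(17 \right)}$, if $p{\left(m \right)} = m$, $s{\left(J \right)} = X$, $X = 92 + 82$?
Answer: $191$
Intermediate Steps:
$X = 174$
$s{\left(J \right)} = 174$
$s{\left(90 \right)} + p{\left(17 \right)} = 174 + 17 = 191$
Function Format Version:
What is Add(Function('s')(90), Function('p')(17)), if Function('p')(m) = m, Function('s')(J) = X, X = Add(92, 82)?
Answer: 191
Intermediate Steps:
X = 174
Function('s')(J) = 174
Add(Function('s')(90), Function('p')(17)) = Add(174, 17) = 191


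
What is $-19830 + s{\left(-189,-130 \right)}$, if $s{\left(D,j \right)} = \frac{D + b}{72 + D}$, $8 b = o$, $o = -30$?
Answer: $- \frac{3093223}{156} \approx -19828.0$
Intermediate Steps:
$b = - \frac{15}{4}$ ($b = \frac{1}{8} \left(-30\right) = - \frac{15}{4} \approx -3.75$)
$s{\left(D,j \right)} = \frac{- \frac{15}{4} + D}{72 + D}$ ($s{\left(D,j \right)} = \frac{D - \frac{15}{4}}{72 + D} = \frac{- \frac{15}{4} + D}{72 + D}$)
$-19830 + s{\left(-189,-130 \right)} = -19830 + \frac{- \frac{15}{4} - 189}{72 - 189} = -19830 + \frac{1}{-117} \left(- \frac{771}{4}\right) = -19830 - - \frac{257}{156} = -19830 + \frac{257}{156} = - \frac{3093223}{156}$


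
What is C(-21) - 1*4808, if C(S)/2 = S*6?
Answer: -5060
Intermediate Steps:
C(S) = 12*S (C(S) = 2*(S*6) = 2*(6*S) = 12*S)
C(-21) - 1*4808 = 12*(-21) - 1*4808 = -252 - 4808 = -5060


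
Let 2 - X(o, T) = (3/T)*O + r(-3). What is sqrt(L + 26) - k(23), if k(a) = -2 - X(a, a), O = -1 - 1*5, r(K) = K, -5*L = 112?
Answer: 179/23 + 3*sqrt(10)/5 ≈ 9.6800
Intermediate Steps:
L = -112/5 (L = -1/5*112 = -112/5 ≈ -22.400)
O = -6 (O = -1 - 5 = -6)
X(o, T) = 5 + 18/T (X(o, T) = 2 - ((3/T)*(-6) - 3) = 2 - (-18/T - 3) = 2 - (-3 - 18/T) = 2 + (3 + 18/T) = 5 + 18/T)
k(a) = -7 - 18/a (k(a) = -2 - (5 + 18/a) = -2 + (-5 - 18/a) = -7 - 18/a)
sqrt(L + 26) - k(23) = sqrt(-112/5 + 26) - (-7 - 18/23) = sqrt(18/5) - (-7 - 18*1/23) = 3*sqrt(10)/5 - (-7 - 18/23) = 3*sqrt(10)/5 - 1*(-179/23) = 3*sqrt(10)/5 + 179/23 = 179/23 + 3*sqrt(10)/5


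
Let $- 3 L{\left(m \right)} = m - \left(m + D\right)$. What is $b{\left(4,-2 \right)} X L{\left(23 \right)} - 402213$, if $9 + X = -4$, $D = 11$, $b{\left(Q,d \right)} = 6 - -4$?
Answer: $- \frac{1208069}{3} \approx -4.0269 \cdot 10^{5}$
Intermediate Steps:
$b{\left(Q,d \right)} = 10$ ($b{\left(Q,d \right)} = 6 + 4 = 10$)
$X = -13$ ($X = -9 - 4 = -13$)
$L{\left(m \right)} = \frac{11}{3}$ ($L{\left(m \right)} = - \frac{m - \left(m + 11\right)}{3} = - \frac{m - \left(11 + m\right)}{3} = \left(- \frac{1}{3}\right) \left(-11\right) = \frac{11}{3}$)
$b{\left(4,-2 \right)} X L{\left(23 \right)} - 402213 = 10 \left(-13\right) \frac{11}{3} - 402213 = \left(-130\right) \frac{11}{3} - 402213 = - \frac{1430}{3} - 402213 = - \frac{1208069}{3}$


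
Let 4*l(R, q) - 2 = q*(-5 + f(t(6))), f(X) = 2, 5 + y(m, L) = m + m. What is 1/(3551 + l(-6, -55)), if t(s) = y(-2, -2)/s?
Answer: 4/14371 ≈ 0.00027834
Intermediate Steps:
y(m, L) = -5 + 2*m (y(m, L) = -5 + (m + m) = -5 + 2*m)
t(s) = -9/s (t(s) = (-5 + 2*(-2))/s = (-5 - 4)/s = -9/s)
l(R, q) = 1/2 - 3*q/4 (l(R, q) = 1/2 + (q*(-5 + 2))/4 = 1/2 + (q*(-3))/4 = 1/2 + (-3*q)/4 = 1/2 - 3*q/4)
1/(3551 + l(-6, -55)) = 1/(3551 + (1/2 - 3/4*(-55))) = 1/(3551 + (1/2 + 165/4)) = 1/(3551 + 167/4) = 1/(14371/4) = 4/14371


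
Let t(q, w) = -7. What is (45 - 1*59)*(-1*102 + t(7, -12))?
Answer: 1526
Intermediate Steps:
(45 - 1*59)*(-1*102 + t(7, -12)) = (45 - 1*59)*(-1*102 - 7) = (45 - 59)*(-102 - 7) = -14*(-109) = 1526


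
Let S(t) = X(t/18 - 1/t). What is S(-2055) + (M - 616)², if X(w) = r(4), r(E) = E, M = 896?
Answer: 78404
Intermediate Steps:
X(w) = 4
S(t) = 4
S(-2055) + (M - 616)² = 4 + (896 - 616)² = 4 + 280² = 4 + 78400 = 78404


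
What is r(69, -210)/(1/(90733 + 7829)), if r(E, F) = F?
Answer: -20698020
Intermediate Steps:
r(69, -210)/(1/(90733 + 7829)) = -210/(1/(90733 + 7829)) = -210/(1/98562) = -210/1/98562 = -210*98562 = -20698020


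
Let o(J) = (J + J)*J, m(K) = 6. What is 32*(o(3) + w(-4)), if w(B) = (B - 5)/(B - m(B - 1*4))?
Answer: 3024/5 ≈ 604.80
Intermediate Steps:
o(J) = 2*J² (o(J) = (2*J)*J = 2*J²)
w(B) = (-5 + B)/(-6 + B) (w(B) = (B - 5)/(B - 1*6) = (-5 + B)/(B - 6) = (-5 + B)/(-6 + B))
32*(o(3) + w(-4)) = 32*(2*3² + (-5 - 4)/(-6 - 4)) = 32*(2*9 - 9/(-10)) = 32*(18 - ⅒*(-9)) = 32*(18 + 9/10) = 32*(189/10) = 3024/5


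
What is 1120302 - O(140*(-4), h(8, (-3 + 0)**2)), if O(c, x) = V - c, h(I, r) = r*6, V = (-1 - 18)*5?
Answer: 1119837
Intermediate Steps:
V = -95 (V = -19*5 = -95)
h(I, r) = 6*r
O(c, x) = -95 - c
1120302 - O(140*(-4), h(8, (-3 + 0)**2)) = 1120302 - (-95 - 140*(-4)) = 1120302 - (-95 - 1*(-560)) = 1120302 - (-95 + 560) = 1120302 - 1*465 = 1120302 - 465 = 1119837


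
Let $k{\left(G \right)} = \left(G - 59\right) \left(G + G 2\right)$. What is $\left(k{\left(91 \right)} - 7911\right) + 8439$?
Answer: $9264$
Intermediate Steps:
$k{\left(G \right)} = 3 G \left(-59 + G\right)$ ($k{\left(G \right)} = \left(-59 + G\right) \left(G + 2 G\right) = \left(-59 + G\right) 3 G = 3 G \left(-59 + G\right)$)
$\left(k{\left(91 \right)} - 7911\right) + 8439 = \left(3 \cdot 91 \left(-59 + 91\right) - 7911\right) + 8439 = \left(3 \cdot 91 \cdot 32 - 7911\right) + 8439 = \left(8736 - 7911\right) + 8439 = 825 + 8439 = 9264$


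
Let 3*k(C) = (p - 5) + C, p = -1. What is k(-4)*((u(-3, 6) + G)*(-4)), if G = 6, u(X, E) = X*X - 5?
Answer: 400/3 ≈ 133.33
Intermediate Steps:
u(X, E) = -5 + X**2 (u(X, E) = X**2 - 5 = -5 + X**2)
k(C) = -2 + C/3 (k(C) = ((-1 - 5) + C)/3 = (-6 + C)/3 = -2 + C/3)
k(-4)*((u(-3, 6) + G)*(-4)) = (-2 + (1/3)*(-4))*(((-5 + (-3)**2) + 6)*(-4)) = (-2 - 4/3)*(((-5 + 9) + 6)*(-4)) = -10*(4 + 6)*(-4)/3 = -100*(-4)/3 = -10/3*(-40) = 400/3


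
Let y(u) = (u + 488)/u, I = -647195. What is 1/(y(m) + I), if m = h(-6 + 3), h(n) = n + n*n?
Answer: -3/1941338 ≈ -1.5453e-6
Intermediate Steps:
h(n) = n + n²
m = 6 (m = (-6 + 3)*(1 + (-6 + 3)) = -3*(1 - 3) = -3*(-2) = 6)
y(u) = (488 + u)/u
1/(y(m) + I) = 1/((488 + 6)/6 - 647195) = 1/((⅙)*494 - 647195) = 1/(247/3 - 647195) = 1/(-1941338/3) = -3/1941338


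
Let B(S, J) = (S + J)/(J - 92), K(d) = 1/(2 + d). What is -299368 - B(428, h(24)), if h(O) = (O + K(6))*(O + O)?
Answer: -12274149/41 ≈ -2.9937e+5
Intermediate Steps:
h(O) = 2*O*(⅛ + O) (h(O) = (O + 1/(2 + 6))*(O + O) = (O + 1/8)*(2*O) = (O + ⅛)*(2*O) = (⅛ + O)*(2*O) = 2*O*(⅛ + O))
B(S, J) = (J + S)/(-92 + J)
-299368 - B(428, h(24)) = -299368 - ((¼)*24*(1 + 8*24) + 428)/(-92 + (¼)*24*(1 + 8*24)) = -299368 - ((¼)*24*(1 + 192) + 428)/(-92 + (¼)*24*(1 + 192)) = -299368 - ((¼)*24*193 + 428)/(-92 + (¼)*24*193) = -299368 - (1158 + 428)/(-92 + 1158) = -299368 - 1586/1066 = -299368 - 1*61/41 = -299368 - 61/41 = -12274149/41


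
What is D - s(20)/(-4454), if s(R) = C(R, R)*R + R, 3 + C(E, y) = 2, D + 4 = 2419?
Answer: 2415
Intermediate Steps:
D = 2415 (D = -4 + 2419 = 2415)
C(E, y) = -1 (C(E, y) = -3 + 2 = -1)
s(R) = 0 (s(R) = -R + R = 0)
D - s(20)/(-4454) = 2415 - 0/(-4454) = 2415 - 0*(-1)/4454 = 2415 - 1*0 = 2415 + 0 = 2415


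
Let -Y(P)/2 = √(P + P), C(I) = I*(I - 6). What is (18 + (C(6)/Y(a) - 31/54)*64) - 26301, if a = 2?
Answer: -710633/27 ≈ -26320.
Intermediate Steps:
C(I) = I*(-6 + I)
Y(P) = -2*√2*√P (Y(P) = -2*√(P + P) = -2*√2*√P)
(18 + (C(6)/Y(a) - 31/54)*64) - 26301 = (18 + ((6*(-6 + 6))/((-2*√2*√2)) - 31/54)*64) - 26301 = (18 + ((6*0)/(-4) - 31*1/54)*64) - 26301 = (18 + (0*(-¼) - 31/54)*64) - 26301 = (18 + (0 - 31/54)*64) - 26301 = (18 - 31/54*64) - 26301 = (18 - 992/27) - 26301 = -506/27 - 26301 = -710633/27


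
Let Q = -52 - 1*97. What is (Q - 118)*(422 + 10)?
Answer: -115344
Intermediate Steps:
Q = -149 (Q = -52 - 97 = -149)
(Q - 118)*(422 + 10) = (-149 - 118)*(422 + 10) = -267*432 = -115344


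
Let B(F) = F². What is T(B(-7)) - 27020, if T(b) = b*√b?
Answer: -26677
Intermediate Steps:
T(b) = b^(3/2)
T(B(-7)) - 27020 = ((-7)²)^(3/2) - 27020 = 49^(3/2) - 27020 = 343 - 27020 = -26677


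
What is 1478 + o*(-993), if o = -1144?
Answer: 1137470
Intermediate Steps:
1478 + o*(-993) = 1478 - 1144*(-993) = 1478 + 1135992 = 1137470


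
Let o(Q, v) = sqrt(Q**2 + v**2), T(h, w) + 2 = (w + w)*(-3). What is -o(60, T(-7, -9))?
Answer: -4*sqrt(394) ≈ -79.398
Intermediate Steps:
T(h, w) = -2 - 6*w (T(h, w) = -2 + (w + w)*(-3) = -2 + (2*w)*(-3) = -2 - 6*w)
-o(60, T(-7, -9)) = -sqrt(60**2 + (-2 - 6*(-9))**2) = -sqrt(3600 + (-2 + 54)**2) = -sqrt(3600 + 52**2) = -sqrt(3600 + 2704) = -sqrt(6304) = -4*sqrt(394)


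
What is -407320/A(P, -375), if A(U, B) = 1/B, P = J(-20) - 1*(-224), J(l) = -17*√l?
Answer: 152745000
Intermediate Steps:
P = 224 - 34*I*√5 (P = -34*I*√5 - 1*(-224) = -34*I*√5 + 224 = 224 - 34*I*√5 ≈ 224.0 - 76.026*I)
-407320/A(P, -375) = -407320/(1/(-375)) = -407320/(-1/375) = -407320*(-375) = 152745000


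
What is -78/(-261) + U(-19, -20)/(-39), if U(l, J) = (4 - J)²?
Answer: -16366/1131 ≈ -14.470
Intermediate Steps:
-78/(-261) + U(-19, -20)/(-39) = -78/(-261) + (-4 - 20)²/(-39) = -78*(-1/261) + (-24)²*(-1/39) = 26/87 + 576*(-1/39) = 26/87 - 192/13 = -16366/1131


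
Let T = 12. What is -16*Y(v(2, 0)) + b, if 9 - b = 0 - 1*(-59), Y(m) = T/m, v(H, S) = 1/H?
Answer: -434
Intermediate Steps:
Y(m) = 12/m
b = -50 (b = 9 - (0 - 1*(-59)) = 9 - (0 + 59) = 9 - 1*59 = 9 - 59 = -50)
-16*Y(v(2, 0)) + b = -192/(1/2) - 50 = -192/½ - 50 = -192*2 - 50 = -16*24 - 50 = -384 - 50 = -434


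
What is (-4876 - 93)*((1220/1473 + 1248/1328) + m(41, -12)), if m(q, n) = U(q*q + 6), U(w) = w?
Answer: -1025934955303/122259 ≈ -8.3915e+6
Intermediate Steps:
m(q, n) = 6 + q**2 (m(q, n) = q*q + 6 = q**2 + 6 = 6 + q**2)
(-4876 - 93)*((1220/1473 + 1248/1328) + m(41, -12)) = (-4876 - 93)*((1220/1473 + 1248/1328) + (6 + 41**2)) = -4969*((1220*(1/1473) + 1248*(1/1328)) + (6 + 1681)) = -4969*((1220/1473 + 78/83) + 1687) = -4969*(216154/122259 + 1687) = -4969*206467087/122259 = -1025934955303/122259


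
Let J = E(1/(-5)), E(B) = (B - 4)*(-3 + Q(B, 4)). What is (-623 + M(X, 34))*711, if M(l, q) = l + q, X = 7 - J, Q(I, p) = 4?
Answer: -2054079/5 ≈ -4.1082e+5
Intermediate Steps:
E(B) = -4 + B (E(B) = (B - 4)*(-3 + 4) = (-4 + B)*1 = -4 + B)
J = -21/5 (J = -4 + 1/(-5) = -4 - ⅕ = -21/5 ≈ -4.2000)
X = 56/5 (X = 7 - 1*(-21/5) = 7 + 21/5 = 56/5 ≈ 11.200)
(-623 + M(X, 34))*711 = (-623 + (56/5 + 34))*711 = (-623 + 226/5)*711 = -2889/5*711 = -2054079/5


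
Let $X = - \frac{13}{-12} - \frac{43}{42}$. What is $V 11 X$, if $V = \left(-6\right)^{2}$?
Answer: $\frac{165}{7} \approx 23.571$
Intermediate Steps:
$V = 36$
$X = \frac{5}{84}$ ($X = \left(-13\right) \left(- \frac{1}{12}\right) - \frac{43}{42} = \frac{13}{12} - \frac{43}{42} = \frac{5}{84} \approx 0.059524$)
$V 11 X = 36 \cdot 11 \cdot \frac{5}{84} = 396 \cdot \frac{5}{84} = \frac{165}{7}$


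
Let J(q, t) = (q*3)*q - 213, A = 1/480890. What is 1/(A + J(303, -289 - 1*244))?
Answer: 480890/132347660461 ≈ 3.6335e-6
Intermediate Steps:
A = 1/480890 ≈ 2.0795e-6
J(q, t) = -213 + 3*q**2 (J(q, t) = (3*q)*q - 213 = 3*q**2 - 213 = -213 + 3*q**2)
1/(A + J(303, -289 - 1*244)) = 1/(1/480890 + (-213 + 3*303**2)) = 1/(1/480890 + (-213 + 3*91809)) = 1/(1/480890 + (-213 + 275427)) = 1/(1/480890 + 275214) = 1/(132347660461/480890) = 480890/132347660461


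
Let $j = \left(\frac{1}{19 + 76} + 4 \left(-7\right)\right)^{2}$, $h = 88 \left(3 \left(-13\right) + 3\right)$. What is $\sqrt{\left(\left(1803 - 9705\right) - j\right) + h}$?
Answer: $\frac{i \sqrt{106977031}}{95} \approx 108.87 i$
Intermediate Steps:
$h = -3168$ ($h = 88 \left(-39 + 3\right) = 88 \left(-36\right) = -3168$)
$j = \frac{7070281}{9025}$ ($j = \left(\frac{1}{95} - 28\right)^{2} = \left(- \frac{2659}{95}\right)^{2} = \frac{7070281}{9025} \approx 783.41$)
$\sqrt{\left(\left(1803 - 9705\right) - j\right) + h} = \sqrt{\left(\left(1803 - 9705\right) - \frac{7070281}{9025}\right) - 3168} = \sqrt{\left(-7902 - \frac{7070281}{9025}\right) - 3168} = \sqrt{- \frac{78385831}{9025} - 3168} = \sqrt{- \frac{106977031}{9025}} = \frac{i \sqrt{106977031}}{95}$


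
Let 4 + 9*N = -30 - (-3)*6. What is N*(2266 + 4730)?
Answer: -37312/3 ≈ -12437.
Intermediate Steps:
N = -16/9 (N = -4/9 + (-30 - (-3)*6)/9 = -4/9 + (-30 - 1*(-18))/9 = -4/9 + (-30 + 18)/9 = -4/9 + (1/9)*(-12) = -4/9 - 4/3 = -16/9 ≈ -1.7778)
N*(2266 + 4730) = -16*(2266 + 4730)/9 = -16/9*6996 = -37312/3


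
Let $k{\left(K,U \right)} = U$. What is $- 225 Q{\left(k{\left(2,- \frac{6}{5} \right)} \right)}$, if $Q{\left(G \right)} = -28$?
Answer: $6300$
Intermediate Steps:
$- 225 Q{\left(k{\left(2,- \frac{6}{5} \right)} \right)} = \left(-225\right) \left(-28\right) = 6300$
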